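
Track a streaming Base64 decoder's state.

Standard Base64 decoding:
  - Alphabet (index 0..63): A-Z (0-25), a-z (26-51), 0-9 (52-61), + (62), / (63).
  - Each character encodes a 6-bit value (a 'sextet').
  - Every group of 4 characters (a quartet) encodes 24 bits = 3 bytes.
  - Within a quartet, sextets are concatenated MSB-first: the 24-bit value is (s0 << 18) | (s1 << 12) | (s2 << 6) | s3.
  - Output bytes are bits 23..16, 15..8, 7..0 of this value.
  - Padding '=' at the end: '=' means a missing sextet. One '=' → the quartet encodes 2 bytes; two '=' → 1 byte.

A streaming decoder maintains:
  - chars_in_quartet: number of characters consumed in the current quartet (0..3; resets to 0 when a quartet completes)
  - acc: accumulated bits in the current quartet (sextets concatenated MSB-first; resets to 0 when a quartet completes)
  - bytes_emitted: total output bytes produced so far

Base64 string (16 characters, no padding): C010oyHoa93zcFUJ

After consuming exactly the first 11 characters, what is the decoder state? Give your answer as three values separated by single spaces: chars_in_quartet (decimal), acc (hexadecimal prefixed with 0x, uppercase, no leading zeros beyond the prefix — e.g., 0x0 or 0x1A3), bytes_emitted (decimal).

Answer: 3 0x1AF77 6

Derivation:
After char 0 ('C'=2): chars_in_quartet=1 acc=0x2 bytes_emitted=0
After char 1 ('0'=52): chars_in_quartet=2 acc=0xB4 bytes_emitted=0
After char 2 ('1'=53): chars_in_quartet=3 acc=0x2D35 bytes_emitted=0
After char 3 ('0'=52): chars_in_quartet=4 acc=0xB4D74 -> emit 0B 4D 74, reset; bytes_emitted=3
After char 4 ('o'=40): chars_in_quartet=1 acc=0x28 bytes_emitted=3
After char 5 ('y'=50): chars_in_quartet=2 acc=0xA32 bytes_emitted=3
After char 6 ('H'=7): chars_in_quartet=3 acc=0x28C87 bytes_emitted=3
After char 7 ('o'=40): chars_in_quartet=4 acc=0xA321E8 -> emit A3 21 E8, reset; bytes_emitted=6
After char 8 ('a'=26): chars_in_quartet=1 acc=0x1A bytes_emitted=6
After char 9 ('9'=61): chars_in_quartet=2 acc=0x6BD bytes_emitted=6
After char 10 ('3'=55): chars_in_quartet=3 acc=0x1AF77 bytes_emitted=6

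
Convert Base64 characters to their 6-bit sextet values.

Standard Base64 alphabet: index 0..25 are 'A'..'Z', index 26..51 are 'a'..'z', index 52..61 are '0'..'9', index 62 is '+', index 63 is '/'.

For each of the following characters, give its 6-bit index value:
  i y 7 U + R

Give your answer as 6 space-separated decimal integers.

'i': a..z range, 26 + ord('i') − ord('a') = 34
'y': a..z range, 26 + ord('y') − ord('a') = 50
'7': 0..9 range, 52 + ord('7') − ord('0') = 59
'U': A..Z range, ord('U') − ord('A') = 20
'+': index 62
'R': A..Z range, ord('R') − ord('A') = 17

Answer: 34 50 59 20 62 17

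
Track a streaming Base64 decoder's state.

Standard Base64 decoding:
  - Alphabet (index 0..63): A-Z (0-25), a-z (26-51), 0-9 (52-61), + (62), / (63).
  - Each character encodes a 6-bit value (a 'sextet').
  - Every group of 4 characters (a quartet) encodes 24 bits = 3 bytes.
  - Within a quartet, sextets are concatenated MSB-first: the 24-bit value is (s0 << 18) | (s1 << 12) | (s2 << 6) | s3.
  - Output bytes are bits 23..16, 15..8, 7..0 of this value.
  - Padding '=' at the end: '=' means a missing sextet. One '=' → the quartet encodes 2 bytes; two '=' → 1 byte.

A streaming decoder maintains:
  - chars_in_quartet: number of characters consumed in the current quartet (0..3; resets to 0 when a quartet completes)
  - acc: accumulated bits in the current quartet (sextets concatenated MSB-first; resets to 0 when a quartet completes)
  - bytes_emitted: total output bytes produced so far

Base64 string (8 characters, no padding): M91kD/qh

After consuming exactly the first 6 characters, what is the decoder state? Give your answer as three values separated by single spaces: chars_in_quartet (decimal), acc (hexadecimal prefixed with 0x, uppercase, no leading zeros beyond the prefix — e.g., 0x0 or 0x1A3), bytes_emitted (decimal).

Answer: 2 0xFF 3

Derivation:
After char 0 ('M'=12): chars_in_quartet=1 acc=0xC bytes_emitted=0
After char 1 ('9'=61): chars_in_quartet=2 acc=0x33D bytes_emitted=0
After char 2 ('1'=53): chars_in_quartet=3 acc=0xCF75 bytes_emitted=0
After char 3 ('k'=36): chars_in_quartet=4 acc=0x33DD64 -> emit 33 DD 64, reset; bytes_emitted=3
After char 4 ('D'=3): chars_in_quartet=1 acc=0x3 bytes_emitted=3
After char 5 ('/'=63): chars_in_quartet=2 acc=0xFF bytes_emitted=3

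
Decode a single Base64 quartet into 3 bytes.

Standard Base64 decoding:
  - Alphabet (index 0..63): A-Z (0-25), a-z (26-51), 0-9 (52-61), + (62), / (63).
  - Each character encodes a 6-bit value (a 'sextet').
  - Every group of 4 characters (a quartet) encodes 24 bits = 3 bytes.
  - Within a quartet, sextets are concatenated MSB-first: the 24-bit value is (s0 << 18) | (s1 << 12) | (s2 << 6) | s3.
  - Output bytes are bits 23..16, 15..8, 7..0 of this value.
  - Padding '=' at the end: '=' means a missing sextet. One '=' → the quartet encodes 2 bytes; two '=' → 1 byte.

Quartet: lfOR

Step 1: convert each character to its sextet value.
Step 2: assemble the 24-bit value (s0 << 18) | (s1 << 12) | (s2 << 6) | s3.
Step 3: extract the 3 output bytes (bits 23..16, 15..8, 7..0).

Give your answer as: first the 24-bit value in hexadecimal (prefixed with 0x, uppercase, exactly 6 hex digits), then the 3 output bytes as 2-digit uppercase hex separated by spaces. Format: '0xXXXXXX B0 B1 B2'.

Sextets: l=37, f=31, O=14, R=17
24-bit: (37<<18) | (31<<12) | (14<<6) | 17
      = 0x940000 | 0x01F000 | 0x000380 | 0x000011
      = 0x95F391
Bytes: (v>>16)&0xFF=95, (v>>8)&0xFF=F3, v&0xFF=91

Answer: 0x95F391 95 F3 91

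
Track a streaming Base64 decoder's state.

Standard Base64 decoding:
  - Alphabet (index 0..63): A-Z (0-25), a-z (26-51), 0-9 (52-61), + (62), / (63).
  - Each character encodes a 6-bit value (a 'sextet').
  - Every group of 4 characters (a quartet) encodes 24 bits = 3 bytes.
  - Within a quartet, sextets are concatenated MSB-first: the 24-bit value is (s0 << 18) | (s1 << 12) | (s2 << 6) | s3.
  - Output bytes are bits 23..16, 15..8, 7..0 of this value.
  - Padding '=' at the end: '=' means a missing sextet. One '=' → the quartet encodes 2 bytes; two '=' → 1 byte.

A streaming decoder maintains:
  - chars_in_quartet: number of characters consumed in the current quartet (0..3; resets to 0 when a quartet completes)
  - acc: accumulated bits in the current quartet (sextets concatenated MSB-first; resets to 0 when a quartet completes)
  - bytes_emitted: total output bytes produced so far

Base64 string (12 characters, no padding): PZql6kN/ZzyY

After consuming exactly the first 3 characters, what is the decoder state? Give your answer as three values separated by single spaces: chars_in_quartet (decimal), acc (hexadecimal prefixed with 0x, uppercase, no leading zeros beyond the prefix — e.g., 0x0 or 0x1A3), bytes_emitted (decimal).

After char 0 ('P'=15): chars_in_quartet=1 acc=0xF bytes_emitted=0
After char 1 ('Z'=25): chars_in_quartet=2 acc=0x3D9 bytes_emitted=0
After char 2 ('q'=42): chars_in_quartet=3 acc=0xF66A bytes_emitted=0

Answer: 3 0xF66A 0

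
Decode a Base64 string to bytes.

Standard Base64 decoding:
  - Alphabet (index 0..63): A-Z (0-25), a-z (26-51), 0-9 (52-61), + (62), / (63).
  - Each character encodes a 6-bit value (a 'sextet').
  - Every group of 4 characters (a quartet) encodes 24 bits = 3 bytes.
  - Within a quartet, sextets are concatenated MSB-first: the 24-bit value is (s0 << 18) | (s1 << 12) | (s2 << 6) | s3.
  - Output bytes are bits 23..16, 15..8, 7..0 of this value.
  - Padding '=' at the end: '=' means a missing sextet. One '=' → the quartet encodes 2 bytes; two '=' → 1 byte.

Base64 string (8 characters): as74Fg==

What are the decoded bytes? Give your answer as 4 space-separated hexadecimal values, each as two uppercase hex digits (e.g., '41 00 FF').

Answer: 6A CE F8 16

Derivation:
After char 0 ('a'=26): chars_in_quartet=1 acc=0x1A bytes_emitted=0
After char 1 ('s'=44): chars_in_quartet=2 acc=0x6AC bytes_emitted=0
After char 2 ('7'=59): chars_in_quartet=3 acc=0x1AB3B bytes_emitted=0
After char 3 ('4'=56): chars_in_quartet=4 acc=0x6ACEF8 -> emit 6A CE F8, reset; bytes_emitted=3
After char 4 ('F'=5): chars_in_quartet=1 acc=0x5 bytes_emitted=3
After char 5 ('g'=32): chars_in_quartet=2 acc=0x160 bytes_emitted=3
Padding '==': partial quartet acc=0x160 -> emit 16; bytes_emitted=4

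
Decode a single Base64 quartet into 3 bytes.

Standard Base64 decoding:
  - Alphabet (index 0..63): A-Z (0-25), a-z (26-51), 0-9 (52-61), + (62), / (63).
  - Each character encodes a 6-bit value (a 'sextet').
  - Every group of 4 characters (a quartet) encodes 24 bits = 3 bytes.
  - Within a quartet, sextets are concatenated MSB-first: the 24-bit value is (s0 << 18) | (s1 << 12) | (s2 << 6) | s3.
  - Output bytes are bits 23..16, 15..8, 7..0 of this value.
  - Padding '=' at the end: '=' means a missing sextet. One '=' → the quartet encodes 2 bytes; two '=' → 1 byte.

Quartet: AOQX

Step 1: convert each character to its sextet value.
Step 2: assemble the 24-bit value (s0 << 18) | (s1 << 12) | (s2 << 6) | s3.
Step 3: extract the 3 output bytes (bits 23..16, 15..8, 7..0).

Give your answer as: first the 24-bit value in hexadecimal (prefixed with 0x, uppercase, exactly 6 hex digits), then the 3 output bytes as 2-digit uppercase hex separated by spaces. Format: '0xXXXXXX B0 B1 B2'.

Sextets: A=0, O=14, Q=16, X=23
24-bit: (0<<18) | (14<<12) | (16<<6) | 23
      = 0x000000 | 0x00E000 | 0x000400 | 0x000017
      = 0x00E417
Bytes: (v>>16)&0xFF=00, (v>>8)&0xFF=E4, v&0xFF=17

Answer: 0x00E417 00 E4 17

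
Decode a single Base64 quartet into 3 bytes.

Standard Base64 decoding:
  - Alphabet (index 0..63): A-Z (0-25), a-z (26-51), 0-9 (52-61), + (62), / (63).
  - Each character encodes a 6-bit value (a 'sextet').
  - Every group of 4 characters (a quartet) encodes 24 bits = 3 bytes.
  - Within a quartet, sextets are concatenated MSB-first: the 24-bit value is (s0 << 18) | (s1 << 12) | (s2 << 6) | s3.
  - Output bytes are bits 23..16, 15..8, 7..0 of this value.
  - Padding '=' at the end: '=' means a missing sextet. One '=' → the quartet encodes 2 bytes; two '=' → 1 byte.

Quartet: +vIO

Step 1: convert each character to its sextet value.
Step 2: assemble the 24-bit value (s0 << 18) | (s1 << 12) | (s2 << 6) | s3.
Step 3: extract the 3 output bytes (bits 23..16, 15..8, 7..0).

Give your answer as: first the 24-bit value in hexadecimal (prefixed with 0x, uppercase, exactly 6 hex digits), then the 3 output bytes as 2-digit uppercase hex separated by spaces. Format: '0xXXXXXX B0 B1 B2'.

Answer: 0xFAF20E FA F2 0E

Derivation:
Sextets: +=62, v=47, I=8, O=14
24-bit: (62<<18) | (47<<12) | (8<<6) | 14
      = 0xF80000 | 0x02F000 | 0x000200 | 0x00000E
      = 0xFAF20E
Bytes: (v>>16)&0xFF=FA, (v>>8)&0xFF=F2, v&0xFF=0E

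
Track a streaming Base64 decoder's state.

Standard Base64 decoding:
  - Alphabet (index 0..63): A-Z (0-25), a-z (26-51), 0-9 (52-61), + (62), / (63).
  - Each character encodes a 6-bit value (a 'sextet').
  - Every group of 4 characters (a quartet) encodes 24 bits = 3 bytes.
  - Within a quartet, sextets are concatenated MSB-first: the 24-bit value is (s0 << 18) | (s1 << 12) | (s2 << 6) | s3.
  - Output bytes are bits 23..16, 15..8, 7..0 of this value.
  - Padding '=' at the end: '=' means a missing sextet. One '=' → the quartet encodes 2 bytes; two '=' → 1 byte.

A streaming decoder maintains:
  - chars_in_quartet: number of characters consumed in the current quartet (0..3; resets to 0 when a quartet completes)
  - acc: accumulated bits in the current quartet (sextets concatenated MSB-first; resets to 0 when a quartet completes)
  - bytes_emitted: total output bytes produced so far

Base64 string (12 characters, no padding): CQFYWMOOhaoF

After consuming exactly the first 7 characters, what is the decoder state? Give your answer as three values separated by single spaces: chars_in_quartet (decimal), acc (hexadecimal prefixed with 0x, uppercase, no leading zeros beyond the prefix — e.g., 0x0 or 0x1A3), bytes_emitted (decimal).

Answer: 3 0x1630E 3

Derivation:
After char 0 ('C'=2): chars_in_quartet=1 acc=0x2 bytes_emitted=0
After char 1 ('Q'=16): chars_in_quartet=2 acc=0x90 bytes_emitted=0
After char 2 ('F'=5): chars_in_quartet=3 acc=0x2405 bytes_emitted=0
After char 3 ('Y'=24): chars_in_quartet=4 acc=0x90158 -> emit 09 01 58, reset; bytes_emitted=3
After char 4 ('W'=22): chars_in_quartet=1 acc=0x16 bytes_emitted=3
After char 5 ('M'=12): chars_in_quartet=2 acc=0x58C bytes_emitted=3
After char 6 ('O'=14): chars_in_quartet=3 acc=0x1630E bytes_emitted=3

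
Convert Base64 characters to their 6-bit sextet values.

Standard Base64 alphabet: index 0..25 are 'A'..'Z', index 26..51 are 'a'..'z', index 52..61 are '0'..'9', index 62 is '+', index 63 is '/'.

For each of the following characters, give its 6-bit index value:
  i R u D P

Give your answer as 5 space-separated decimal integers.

'i': a..z range, 26 + ord('i') − ord('a') = 34
'R': A..Z range, ord('R') − ord('A') = 17
'u': a..z range, 26 + ord('u') − ord('a') = 46
'D': A..Z range, ord('D') − ord('A') = 3
'P': A..Z range, ord('P') − ord('A') = 15

Answer: 34 17 46 3 15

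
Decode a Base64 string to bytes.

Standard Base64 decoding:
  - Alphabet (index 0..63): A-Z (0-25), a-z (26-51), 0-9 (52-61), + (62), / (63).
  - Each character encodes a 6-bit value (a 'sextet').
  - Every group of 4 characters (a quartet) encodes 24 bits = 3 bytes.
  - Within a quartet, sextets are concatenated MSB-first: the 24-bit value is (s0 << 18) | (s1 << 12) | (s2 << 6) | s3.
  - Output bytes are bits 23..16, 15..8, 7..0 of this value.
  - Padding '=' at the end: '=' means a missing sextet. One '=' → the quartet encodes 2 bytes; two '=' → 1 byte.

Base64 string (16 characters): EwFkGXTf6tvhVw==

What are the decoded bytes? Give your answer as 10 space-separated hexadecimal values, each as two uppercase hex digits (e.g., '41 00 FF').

After char 0 ('E'=4): chars_in_quartet=1 acc=0x4 bytes_emitted=0
After char 1 ('w'=48): chars_in_quartet=2 acc=0x130 bytes_emitted=0
After char 2 ('F'=5): chars_in_quartet=3 acc=0x4C05 bytes_emitted=0
After char 3 ('k'=36): chars_in_quartet=4 acc=0x130164 -> emit 13 01 64, reset; bytes_emitted=3
After char 4 ('G'=6): chars_in_quartet=1 acc=0x6 bytes_emitted=3
After char 5 ('X'=23): chars_in_quartet=2 acc=0x197 bytes_emitted=3
After char 6 ('T'=19): chars_in_quartet=3 acc=0x65D3 bytes_emitted=3
After char 7 ('f'=31): chars_in_quartet=4 acc=0x1974DF -> emit 19 74 DF, reset; bytes_emitted=6
After char 8 ('6'=58): chars_in_quartet=1 acc=0x3A bytes_emitted=6
After char 9 ('t'=45): chars_in_quartet=2 acc=0xEAD bytes_emitted=6
After char 10 ('v'=47): chars_in_quartet=3 acc=0x3AB6F bytes_emitted=6
After char 11 ('h'=33): chars_in_quartet=4 acc=0xEADBE1 -> emit EA DB E1, reset; bytes_emitted=9
After char 12 ('V'=21): chars_in_quartet=1 acc=0x15 bytes_emitted=9
After char 13 ('w'=48): chars_in_quartet=2 acc=0x570 bytes_emitted=9
Padding '==': partial quartet acc=0x570 -> emit 57; bytes_emitted=10

Answer: 13 01 64 19 74 DF EA DB E1 57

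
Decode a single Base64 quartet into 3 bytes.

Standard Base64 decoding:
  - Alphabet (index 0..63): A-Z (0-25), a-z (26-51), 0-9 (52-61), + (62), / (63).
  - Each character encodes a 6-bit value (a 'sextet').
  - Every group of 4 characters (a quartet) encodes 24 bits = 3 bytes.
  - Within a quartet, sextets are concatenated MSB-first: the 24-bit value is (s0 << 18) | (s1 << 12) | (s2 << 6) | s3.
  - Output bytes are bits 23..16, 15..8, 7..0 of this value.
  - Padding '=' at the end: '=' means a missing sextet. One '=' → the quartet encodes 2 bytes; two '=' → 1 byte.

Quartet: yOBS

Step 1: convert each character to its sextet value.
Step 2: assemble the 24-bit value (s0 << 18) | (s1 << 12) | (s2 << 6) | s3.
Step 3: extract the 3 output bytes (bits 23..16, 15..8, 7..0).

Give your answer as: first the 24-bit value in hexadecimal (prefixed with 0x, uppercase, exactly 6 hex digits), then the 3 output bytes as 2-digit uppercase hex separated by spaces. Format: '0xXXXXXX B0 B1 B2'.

Answer: 0xC8E052 C8 E0 52

Derivation:
Sextets: y=50, O=14, B=1, S=18
24-bit: (50<<18) | (14<<12) | (1<<6) | 18
      = 0xC80000 | 0x00E000 | 0x000040 | 0x000012
      = 0xC8E052
Bytes: (v>>16)&0xFF=C8, (v>>8)&0xFF=E0, v&0xFF=52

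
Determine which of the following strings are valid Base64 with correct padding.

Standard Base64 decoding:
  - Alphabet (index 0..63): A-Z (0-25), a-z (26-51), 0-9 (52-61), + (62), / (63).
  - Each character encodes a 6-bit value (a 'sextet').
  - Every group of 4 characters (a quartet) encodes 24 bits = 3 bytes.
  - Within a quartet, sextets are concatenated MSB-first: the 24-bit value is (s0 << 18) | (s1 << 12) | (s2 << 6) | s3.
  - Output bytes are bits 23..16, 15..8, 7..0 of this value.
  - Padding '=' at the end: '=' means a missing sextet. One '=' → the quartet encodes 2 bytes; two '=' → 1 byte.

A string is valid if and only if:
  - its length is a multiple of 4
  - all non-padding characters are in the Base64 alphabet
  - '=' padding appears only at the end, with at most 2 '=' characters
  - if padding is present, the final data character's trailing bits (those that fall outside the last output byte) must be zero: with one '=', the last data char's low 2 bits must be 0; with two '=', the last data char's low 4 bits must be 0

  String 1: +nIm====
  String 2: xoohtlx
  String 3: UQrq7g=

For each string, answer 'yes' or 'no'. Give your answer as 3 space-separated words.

Answer: no no no

Derivation:
String 1: '+nIm====' → invalid (4 pad chars (max 2))
String 2: 'xoohtlx' → invalid (len=7 not mult of 4)
String 3: 'UQrq7g=' → invalid (len=7 not mult of 4)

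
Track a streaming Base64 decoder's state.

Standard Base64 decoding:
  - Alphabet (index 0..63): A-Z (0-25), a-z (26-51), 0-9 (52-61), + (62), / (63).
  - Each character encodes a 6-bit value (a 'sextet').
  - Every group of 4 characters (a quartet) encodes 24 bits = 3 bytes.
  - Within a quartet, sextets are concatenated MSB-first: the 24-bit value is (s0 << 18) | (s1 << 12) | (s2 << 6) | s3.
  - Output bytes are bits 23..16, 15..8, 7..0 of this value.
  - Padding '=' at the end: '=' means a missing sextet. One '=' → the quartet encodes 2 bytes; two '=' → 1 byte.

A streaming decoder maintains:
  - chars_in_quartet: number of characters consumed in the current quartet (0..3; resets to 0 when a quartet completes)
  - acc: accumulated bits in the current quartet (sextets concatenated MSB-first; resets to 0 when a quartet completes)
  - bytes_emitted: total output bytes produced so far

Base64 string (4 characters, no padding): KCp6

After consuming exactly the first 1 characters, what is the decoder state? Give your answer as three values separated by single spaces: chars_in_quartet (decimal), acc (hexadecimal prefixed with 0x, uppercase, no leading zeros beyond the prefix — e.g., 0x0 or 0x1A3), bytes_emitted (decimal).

After char 0 ('K'=10): chars_in_quartet=1 acc=0xA bytes_emitted=0

Answer: 1 0xA 0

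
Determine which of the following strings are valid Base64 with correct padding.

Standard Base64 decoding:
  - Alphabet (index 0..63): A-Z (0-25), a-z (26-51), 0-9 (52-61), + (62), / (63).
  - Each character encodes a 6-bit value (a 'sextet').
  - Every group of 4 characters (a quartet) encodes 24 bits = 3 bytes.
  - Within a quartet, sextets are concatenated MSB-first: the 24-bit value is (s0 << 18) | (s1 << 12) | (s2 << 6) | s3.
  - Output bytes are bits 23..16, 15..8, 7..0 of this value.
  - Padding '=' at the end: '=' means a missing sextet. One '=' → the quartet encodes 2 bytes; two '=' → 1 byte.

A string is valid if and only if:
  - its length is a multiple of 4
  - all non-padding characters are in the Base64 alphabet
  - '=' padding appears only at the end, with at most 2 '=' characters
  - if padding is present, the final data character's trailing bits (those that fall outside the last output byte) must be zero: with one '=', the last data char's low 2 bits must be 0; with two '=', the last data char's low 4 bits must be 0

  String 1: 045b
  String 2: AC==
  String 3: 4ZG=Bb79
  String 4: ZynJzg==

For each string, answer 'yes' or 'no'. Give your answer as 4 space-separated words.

String 1: '045b' → valid
String 2: 'AC==' → invalid (bad trailing bits)
String 3: '4ZG=Bb79' → invalid (bad char(s): ['=']; '=' in middle)
String 4: 'ZynJzg==' → valid

Answer: yes no no yes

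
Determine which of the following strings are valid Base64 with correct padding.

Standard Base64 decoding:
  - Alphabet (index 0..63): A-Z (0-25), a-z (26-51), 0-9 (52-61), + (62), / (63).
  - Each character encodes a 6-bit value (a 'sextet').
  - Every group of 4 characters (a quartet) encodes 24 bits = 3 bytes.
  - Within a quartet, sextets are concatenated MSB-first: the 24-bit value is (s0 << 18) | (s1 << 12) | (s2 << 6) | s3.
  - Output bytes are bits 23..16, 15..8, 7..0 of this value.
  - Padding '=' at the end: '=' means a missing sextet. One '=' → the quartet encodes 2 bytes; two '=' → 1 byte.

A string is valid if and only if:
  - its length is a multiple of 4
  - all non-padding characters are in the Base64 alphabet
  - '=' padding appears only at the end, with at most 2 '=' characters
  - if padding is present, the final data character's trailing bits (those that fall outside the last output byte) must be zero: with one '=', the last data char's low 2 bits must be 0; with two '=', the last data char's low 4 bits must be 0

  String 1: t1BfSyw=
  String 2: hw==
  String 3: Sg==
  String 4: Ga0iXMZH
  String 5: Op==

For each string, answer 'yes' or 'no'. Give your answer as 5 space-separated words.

String 1: 't1BfSyw=' → valid
String 2: 'hw==' → valid
String 3: 'Sg==' → valid
String 4: 'Ga0iXMZH' → valid
String 5: 'Op==' → invalid (bad trailing bits)

Answer: yes yes yes yes no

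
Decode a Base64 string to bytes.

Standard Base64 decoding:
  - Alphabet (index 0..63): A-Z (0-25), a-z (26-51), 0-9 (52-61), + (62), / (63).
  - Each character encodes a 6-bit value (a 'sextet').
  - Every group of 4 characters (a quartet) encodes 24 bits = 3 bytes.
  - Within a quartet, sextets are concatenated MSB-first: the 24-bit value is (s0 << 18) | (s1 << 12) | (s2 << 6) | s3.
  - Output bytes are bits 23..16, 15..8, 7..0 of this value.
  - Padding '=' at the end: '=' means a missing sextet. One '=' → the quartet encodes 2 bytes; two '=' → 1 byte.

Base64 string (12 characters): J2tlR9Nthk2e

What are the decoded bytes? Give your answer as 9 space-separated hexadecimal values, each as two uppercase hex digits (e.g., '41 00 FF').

After char 0 ('J'=9): chars_in_quartet=1 acc=0x9 bytes_emitted=0
After char 1 ('2'=54): chars_in_quartet=2 acc=0x276 bytes_emitted=0
After char 2 ('t'=45): chars_in_quartet=3 acc=0x9DAD bytes_emitted=0
After char 3 ('l'=37): chars_in_quartet=4 acc=0x276B65 -> emit 27 6B 65, reset; bytes_emitted=3
After char 4 ('R'=17): chars_in_quartet=1 acc=0x11 bytes_emitted=3
After char 5 ('9'=61): chars_in_quartet=2 acc=0x47D bytes_emitted=3
After char 6 ('N'=13): chars_in_quartet=3 acc=0x11F4D bytes_emitted=3
After char 7 ('t'=45): chars_in_quartet=4 acc=0x47D36D -> emit 47 D3 6D, reset; bytes_emitted=6
After char 8 ('h'=33): chars_in_quartet=1 acc=0x21 bytes_emitted=6
After char 9 ('k'=36): chars_in_quartet=2 acc=0x864 bytes_emitted=6
After char 10 ('2'=54): chars_in_quartet=3 acc=0x21936 bytes_emitted=6
After char 11 ('e'=30): chars_in_quartet=4 acc=0x864D9E -> emit 86 4D 9E, reset; bytes_emitted=9

Answer: 27 6B 65 47 D3 6D 86 4D 9E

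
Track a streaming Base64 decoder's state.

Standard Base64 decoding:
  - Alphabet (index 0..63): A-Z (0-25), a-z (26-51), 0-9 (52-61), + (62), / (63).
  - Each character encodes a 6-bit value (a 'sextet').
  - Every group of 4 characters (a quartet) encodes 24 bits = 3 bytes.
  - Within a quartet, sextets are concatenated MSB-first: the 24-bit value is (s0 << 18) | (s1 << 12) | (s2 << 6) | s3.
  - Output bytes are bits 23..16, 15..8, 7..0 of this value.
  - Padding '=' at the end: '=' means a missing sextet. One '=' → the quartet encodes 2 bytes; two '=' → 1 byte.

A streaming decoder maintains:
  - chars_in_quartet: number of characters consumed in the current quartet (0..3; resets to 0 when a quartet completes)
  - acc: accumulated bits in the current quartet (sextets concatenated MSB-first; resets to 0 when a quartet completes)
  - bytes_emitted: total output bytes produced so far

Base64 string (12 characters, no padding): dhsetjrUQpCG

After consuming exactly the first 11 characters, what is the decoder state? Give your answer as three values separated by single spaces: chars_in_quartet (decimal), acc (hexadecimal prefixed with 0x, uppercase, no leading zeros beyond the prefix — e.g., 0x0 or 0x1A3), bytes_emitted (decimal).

After char 0 ('d'=29): chars_in_quartet=1 acc=0x1D bytes_emitted=0
After char 1 ('h'=33): chars_in_quartet=2 acc=0x761 bytes_emitted=0
After char 2 ('s'=44): chars_in_quartet=3 acc=0x1D86C bytes_emitted=0
After char 3 ('e'=30): chars_in_quartet=4 acc=0x761B1E -> emit 76 1B 1E, reset; bytes_emitted=3
After char 4 ('t'=45): chars_in_quartet=1 acc=0x2D bytes_emitted=3
After char 5 ('j'=35): chars_in_quartet=2 acc=0xB63 bytes_emitted=3
After char 6 ('r'=43): chars_in_quartet=3 acc=0x2D8EB bytes_emitted=3
After char 7 ('U'=20): chars_in_quartet=4 acc=0xB63AD4 -> emit B6 3A D4, reset; bytes_emitted=6
After char 8 ('Q'=16): chars_in_quartet=1 acc=0x10 bytes_emitted=6
After char 9 ('p'=41): chars_in_quartet=2 acc=0x429 bytes_emitted=6
After char 10 ('C'=2): chars_in_quartet=3 acc=0x10A42 bytes_emitted=6

Answer: 3 0x10A42 6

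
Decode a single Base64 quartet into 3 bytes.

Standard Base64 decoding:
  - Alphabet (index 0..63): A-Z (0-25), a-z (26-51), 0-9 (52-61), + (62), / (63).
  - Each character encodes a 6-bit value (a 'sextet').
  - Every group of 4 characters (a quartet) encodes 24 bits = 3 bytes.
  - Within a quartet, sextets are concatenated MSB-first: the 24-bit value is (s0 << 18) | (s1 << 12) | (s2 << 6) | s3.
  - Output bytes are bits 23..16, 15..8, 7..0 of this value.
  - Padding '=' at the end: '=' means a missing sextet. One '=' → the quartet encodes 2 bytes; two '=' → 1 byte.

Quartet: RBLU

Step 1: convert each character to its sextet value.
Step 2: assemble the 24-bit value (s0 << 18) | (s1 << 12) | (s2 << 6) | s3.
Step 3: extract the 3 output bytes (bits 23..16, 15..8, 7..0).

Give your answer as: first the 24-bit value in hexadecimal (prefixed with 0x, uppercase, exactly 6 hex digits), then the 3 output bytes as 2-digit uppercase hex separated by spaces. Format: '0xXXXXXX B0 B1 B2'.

Sextets: R=17, B=1, L=11, U=20
24-bit: (17<<18) | (1<<12) | (11<<6) | 20
      = 0x440000 | 0x001000 | 0x0002C0 | 0x000014
      = 0x4412D4
Bytes: (v>>16)&0xFF=44, (v>>8)&0xFF=12, v&0xFF=D4

Answer: 0x4412D4 44 12 D4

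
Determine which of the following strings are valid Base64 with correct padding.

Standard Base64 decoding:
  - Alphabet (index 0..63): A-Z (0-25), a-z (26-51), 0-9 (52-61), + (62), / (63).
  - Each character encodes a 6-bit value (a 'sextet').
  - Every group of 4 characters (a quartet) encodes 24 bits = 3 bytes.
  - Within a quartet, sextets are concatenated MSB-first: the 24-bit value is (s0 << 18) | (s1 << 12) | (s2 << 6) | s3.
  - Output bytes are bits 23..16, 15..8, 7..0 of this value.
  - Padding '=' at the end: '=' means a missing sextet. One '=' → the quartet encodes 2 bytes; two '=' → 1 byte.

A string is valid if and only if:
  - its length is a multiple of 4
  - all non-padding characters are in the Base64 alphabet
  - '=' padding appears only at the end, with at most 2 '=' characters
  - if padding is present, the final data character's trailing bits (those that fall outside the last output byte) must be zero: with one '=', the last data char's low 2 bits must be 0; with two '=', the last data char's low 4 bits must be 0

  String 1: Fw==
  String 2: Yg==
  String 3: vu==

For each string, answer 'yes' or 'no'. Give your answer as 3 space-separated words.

Answer: yes yes no

Derivation:
String 1: 'Fw==' → valid
String 2: 'Yg==' → valid
String 3: 'vu==' → invalid (bad trailing bits)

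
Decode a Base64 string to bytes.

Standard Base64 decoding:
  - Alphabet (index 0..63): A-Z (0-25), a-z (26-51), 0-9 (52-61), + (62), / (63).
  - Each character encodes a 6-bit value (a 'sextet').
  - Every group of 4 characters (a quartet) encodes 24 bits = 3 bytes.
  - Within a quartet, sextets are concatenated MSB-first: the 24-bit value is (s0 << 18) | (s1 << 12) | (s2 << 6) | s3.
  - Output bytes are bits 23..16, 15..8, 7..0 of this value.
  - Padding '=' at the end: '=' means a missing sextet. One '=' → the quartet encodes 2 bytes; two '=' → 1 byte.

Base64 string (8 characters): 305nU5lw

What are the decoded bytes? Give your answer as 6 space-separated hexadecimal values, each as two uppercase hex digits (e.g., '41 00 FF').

Answer: DF 4E 67 53 99 70

Derivation:
After char 0 ('3'=55): chars_in_quartet=1 acc=0x37 bytes_emitted=0
After char 1 ('0'=52): chars_in_quartet=2 acc=0xDF4 bytes_emitted=0
After char 2 ('5'=57): chars_in_quartet=3 acc=0x37D39 bytes_emitted=0
After char 3 ('n'=39): chars_in_quartet=4 acc=0xDF4E67 -> emit DF 4E 67, reset; bytes_emitted=3
After char 4 ('U'=20): chars_in_quartet=1 acc=0x14 bytes_emitted=3
After char 5 ('5'=57): chars_in_quartet=2 acc=0x539 bytes_emitted=3
After char 6 ('l'=37): chars_in_quartet=3 acc=0x14E65 bytes_emitted=3
After char 7 ('w'=48): chars_in_quartet=4 acc=0x539970 -> emit 53 99 70, reset; bytes_emitted=6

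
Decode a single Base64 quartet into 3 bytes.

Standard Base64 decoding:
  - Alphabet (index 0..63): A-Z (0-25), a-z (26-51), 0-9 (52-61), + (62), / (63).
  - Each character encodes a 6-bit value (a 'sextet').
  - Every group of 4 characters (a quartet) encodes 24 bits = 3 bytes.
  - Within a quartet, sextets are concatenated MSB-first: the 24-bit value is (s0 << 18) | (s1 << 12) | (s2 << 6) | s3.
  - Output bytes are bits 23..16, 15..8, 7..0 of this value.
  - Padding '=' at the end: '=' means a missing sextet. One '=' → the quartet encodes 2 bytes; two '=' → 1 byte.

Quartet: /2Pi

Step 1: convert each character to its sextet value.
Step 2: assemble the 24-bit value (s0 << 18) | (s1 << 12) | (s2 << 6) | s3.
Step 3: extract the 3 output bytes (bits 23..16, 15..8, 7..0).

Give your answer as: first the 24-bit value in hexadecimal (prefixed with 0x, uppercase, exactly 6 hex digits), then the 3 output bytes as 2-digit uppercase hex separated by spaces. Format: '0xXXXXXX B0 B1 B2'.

Answer: 0xFF63E2 FF 63 E2

Derivation:
Sextets: /=63, 2=54, P=15, i=34
24-bit: (63<<18) | (54<<12) | (15<<6) | 34
      = 0xFC0000 | 0x036000 | 0x0003C0 | 0x000022
      = 0xFF63E2
Bytes: (v>>16)&0xFF=FF, (v>>8)&0xFF=63, v&0xFF=E2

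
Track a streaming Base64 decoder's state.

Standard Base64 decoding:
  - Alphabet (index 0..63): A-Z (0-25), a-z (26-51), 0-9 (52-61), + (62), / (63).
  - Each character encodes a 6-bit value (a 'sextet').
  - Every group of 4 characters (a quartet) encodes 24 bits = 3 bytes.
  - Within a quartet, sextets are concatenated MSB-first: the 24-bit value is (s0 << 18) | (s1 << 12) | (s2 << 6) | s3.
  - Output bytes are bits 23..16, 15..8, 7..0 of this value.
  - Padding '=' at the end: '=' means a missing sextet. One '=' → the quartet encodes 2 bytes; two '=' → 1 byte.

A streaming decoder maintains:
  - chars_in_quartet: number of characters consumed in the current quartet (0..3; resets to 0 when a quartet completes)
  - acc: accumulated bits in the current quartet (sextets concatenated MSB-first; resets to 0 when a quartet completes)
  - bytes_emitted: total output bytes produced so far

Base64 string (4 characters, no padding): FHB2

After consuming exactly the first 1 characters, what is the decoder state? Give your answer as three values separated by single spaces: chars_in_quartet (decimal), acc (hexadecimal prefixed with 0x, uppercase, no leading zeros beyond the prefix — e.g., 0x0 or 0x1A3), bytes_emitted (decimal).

After char 0 ('F'=5): chars_in_quartet=1 acc=0x5 bytes_emitted=0

Answer: 1 0x5 0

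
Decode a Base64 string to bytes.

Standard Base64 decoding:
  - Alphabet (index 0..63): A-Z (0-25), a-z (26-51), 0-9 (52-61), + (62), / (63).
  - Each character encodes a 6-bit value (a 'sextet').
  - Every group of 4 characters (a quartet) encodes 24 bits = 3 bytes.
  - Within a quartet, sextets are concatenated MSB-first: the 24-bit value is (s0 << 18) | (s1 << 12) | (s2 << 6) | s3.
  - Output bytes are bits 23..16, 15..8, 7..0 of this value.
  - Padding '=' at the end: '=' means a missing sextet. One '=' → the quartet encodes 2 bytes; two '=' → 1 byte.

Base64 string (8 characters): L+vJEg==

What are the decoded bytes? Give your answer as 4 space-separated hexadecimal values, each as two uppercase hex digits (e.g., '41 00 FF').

Answer: 2F EB C9 12

Derivation:
After char 0 ('L'=11): chars_in_quartet=1 acc=0xB bytes_emitted=0
After char 1 ('+'=62): chars_in_quartet=2 acc=0x2FE bytes_emitted=0
After char 2 ('v'=47): chars_in_quartet=3 acc=0xBFAF bytes_emitted=0
After char 3 ('J'=9): chars_in_quartet=4 acc=0x2FEBC9 -> emit 2F EB C9, reset; bytes_emitted=3
After char 4 ('E'=4): chars_in_quartet=1 acc=0x4 bytes_emitted=3
After char 5 ('g'=32): chars_in_quartet=2 acc=0x120 bytes_emitted=3
Padding '==': partial quartet acc=0x120 -> emit 12; bytes_emitted=4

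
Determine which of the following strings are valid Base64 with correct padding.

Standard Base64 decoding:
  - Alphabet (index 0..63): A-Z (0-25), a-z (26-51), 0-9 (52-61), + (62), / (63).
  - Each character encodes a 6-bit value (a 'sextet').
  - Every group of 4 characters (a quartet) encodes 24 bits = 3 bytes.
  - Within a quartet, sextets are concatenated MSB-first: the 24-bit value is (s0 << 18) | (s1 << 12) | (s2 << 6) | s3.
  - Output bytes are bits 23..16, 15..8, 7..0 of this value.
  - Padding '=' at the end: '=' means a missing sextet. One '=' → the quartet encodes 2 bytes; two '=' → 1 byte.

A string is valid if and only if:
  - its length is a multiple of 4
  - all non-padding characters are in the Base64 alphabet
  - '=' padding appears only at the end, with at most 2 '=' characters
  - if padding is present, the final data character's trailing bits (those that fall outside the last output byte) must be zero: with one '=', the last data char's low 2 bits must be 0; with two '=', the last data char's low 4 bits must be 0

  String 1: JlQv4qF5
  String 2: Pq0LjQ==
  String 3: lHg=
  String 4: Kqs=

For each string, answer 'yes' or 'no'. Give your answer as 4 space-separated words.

Answer: yes yes yes yes

Derivation:
String 1: 'JlQv4qF5' → valid
String 2: 'Pq0LjQ==' → valid
String 3: 'lHg=' → valid
String 4: 'Kqs=' → valid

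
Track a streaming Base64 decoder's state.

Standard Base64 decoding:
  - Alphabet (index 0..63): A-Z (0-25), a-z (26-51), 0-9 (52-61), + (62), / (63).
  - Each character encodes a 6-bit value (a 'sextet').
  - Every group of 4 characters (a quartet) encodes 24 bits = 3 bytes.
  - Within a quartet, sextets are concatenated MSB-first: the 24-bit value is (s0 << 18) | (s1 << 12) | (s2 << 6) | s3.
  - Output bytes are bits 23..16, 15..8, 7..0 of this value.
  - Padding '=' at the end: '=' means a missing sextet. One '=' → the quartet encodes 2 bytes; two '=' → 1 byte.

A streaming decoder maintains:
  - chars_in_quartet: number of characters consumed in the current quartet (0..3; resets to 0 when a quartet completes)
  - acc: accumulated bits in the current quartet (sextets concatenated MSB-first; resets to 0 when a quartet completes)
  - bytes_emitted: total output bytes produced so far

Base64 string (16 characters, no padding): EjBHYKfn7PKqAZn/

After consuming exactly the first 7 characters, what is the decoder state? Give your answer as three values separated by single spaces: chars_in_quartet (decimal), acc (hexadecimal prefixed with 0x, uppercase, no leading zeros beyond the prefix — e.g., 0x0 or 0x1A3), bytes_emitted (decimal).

After char 0 ('E'=4): chars_in_quartet=1 acc=0x4 bytes_emitted=0
After char 1 ('j'=35): chars_in_quartet=2 acc=0x123 bytes_emitted=0
After char 2 ('B'=1): chars_in_quartet=3 acc=0x48C1 bytes_emitted=0
After char 3 ('H'=7): chars_in_quartet=4 acc=0x123047 -> emit 12 30 47, reset; bytes_emitted=3
After char 4 ('Y'=24): chars_in_quartet=1 acc=0x18 bytes_emitted=3
After char 5 ('K'=10): chars_in_quartet=2 acc=0x60A bytes_emitted=3
After char 6 ('f'=31): chars_in_quartet=3 acc=0x1829F bytes_emitted=3

Answer: 3 0x1829F 3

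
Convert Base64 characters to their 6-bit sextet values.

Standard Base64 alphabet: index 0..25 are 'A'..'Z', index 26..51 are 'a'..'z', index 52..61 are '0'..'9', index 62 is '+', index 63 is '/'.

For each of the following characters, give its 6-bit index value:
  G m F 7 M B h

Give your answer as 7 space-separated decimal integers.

Answer: 6 38 5 59 12 1 33

Derivation:
'G': A..Z range, ord('G') − ord('A') = 6
'm': a..z range, 26 + ord('m') − ord('a') = 38
'F': A..Z range, ord('F') − ord('A') = 5
'7': 0..9 range, 52 + ord('7') − ord('0') = 59
'M': A..Z range, ord('M') − ord('A') = 12
'B': A..Z range, ord('B') − ord('A') = 1
'h': a..z range, 26 + ord('h') − ord('a') = 33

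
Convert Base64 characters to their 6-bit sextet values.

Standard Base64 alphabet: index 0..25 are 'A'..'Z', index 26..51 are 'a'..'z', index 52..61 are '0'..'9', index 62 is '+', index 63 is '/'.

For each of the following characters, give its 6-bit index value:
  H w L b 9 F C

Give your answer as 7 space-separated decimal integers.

'H': A..Z range, ord('H') − ord('A') = 7
'w': a..z range, 26 + ord('w') − ord('a') = 48
'L': A..Z range, ord('L') − ord('A') = 11
'b': a..z range, 26 + ord('b') − ord('a') = 27
'9': 0..9 range, 52 + ord('9') − ord('0') = 61
'F': A..Z range, ord('F') − ord('A') = 5
'C': A..Z range, ord('C') − ord('A') = 2

Answer: 7 48 11 27 61 5 2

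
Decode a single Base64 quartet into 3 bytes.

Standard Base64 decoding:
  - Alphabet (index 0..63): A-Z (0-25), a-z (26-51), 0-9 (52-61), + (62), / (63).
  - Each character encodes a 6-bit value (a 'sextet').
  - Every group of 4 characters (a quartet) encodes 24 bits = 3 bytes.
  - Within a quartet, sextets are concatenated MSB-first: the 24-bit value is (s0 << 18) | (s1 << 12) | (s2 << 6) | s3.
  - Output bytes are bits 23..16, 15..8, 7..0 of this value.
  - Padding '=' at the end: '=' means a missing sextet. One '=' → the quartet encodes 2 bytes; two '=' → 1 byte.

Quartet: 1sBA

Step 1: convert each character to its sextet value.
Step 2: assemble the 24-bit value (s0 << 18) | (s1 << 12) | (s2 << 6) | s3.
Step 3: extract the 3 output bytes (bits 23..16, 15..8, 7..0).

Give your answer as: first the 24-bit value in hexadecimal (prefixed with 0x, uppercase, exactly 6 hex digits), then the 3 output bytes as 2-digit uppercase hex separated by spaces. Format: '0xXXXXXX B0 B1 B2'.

Answer: 0xD6C040 D6 C0 40

Derivation:
Sextets: 1=53, s=44, B=1, A=0
24-bit: (53<<18) | (44<<12) | (1<<6) | 0
      = 0xD40000 | 0x02C000 | 0x000040 | 0x000000
      = 0xD6C040
Bytes: (v>>16)&0xFF=D6, (v>>8)&0xFF=C0, v&0xFF=40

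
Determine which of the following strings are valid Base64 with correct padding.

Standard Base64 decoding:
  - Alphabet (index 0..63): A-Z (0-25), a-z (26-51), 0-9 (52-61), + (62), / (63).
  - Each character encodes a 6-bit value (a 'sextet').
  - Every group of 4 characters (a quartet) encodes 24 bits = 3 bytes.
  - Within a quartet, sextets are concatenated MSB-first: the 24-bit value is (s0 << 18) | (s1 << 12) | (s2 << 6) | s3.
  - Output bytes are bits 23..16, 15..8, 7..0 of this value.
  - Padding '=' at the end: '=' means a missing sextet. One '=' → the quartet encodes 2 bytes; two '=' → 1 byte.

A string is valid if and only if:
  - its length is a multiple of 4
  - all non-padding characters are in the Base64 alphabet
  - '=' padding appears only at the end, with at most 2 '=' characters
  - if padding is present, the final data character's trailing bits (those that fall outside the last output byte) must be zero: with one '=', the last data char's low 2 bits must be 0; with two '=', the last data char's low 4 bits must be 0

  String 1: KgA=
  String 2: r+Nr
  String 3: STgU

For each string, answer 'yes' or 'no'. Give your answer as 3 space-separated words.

String 1: 'KgA=' → valid
String 2: 'r+Nr' → valid
String 3: 'STgU' → valid

Answer: yes yes yes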